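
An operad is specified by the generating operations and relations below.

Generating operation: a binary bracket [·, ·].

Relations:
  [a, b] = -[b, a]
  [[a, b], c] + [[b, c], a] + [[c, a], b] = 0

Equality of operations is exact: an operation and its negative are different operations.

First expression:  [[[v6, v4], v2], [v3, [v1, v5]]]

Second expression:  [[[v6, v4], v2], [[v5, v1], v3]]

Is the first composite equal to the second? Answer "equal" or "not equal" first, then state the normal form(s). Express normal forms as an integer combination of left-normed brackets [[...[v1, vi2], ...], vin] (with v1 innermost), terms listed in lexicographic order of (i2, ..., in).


equal — both sides give [[[[[v1, v5], v3], v2], v4], v6] - [[[[[v1, v5], v3], v2], v6], v4] - [[[[[v1, v5], v3], v4], v6], v2] + [[[[[v1, v5], v3], v6], v4], v2]

The first expression, normalized: [[[[[v1, v5], v3], v2], v4], v6] - [[[[[v1, v5], v3], v2], v6], v4] - [[[[[v1, v5], v3], v4], v6], v2] + [[[[[v1, v5], v3], v6], v4], v2]
The second expression, normalized: [[[[[v1, v5], v3], v2], v4], v6] - [[[[[v1, v5], v3], v2], v6], v4] - [[[[[v1, v5], v3], v4], v6], v2] + [[[[[v1, v5], v3], v6], v4], v2]
One common form — equal.


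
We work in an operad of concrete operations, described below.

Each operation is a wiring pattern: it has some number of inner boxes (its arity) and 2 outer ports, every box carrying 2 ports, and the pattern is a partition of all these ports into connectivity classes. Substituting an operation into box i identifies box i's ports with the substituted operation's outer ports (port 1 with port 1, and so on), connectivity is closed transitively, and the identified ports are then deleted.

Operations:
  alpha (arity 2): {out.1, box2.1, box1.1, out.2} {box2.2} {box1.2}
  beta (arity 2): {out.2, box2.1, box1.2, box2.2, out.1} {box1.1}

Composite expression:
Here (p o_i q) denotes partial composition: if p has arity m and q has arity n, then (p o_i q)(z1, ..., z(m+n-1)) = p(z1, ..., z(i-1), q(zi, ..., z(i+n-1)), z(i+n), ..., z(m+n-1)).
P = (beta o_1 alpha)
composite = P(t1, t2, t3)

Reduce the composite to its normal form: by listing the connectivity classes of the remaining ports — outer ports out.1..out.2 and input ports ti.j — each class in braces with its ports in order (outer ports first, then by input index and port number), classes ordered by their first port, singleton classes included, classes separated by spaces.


{out.1, out.2, t1.1, t2.1, t3.1, t3.2} {t1.2} {t2.2}

Reachability decides: close wires over beta-identified ports.
after alpha, the pattern on (t1, t2) reads {out.1, out.2, t1.1, t2.1} {t1.2} {t2.2} (out.j = its outer ports)
after beta, the pattern on (t1, t2, t3) reads {out.1, out.2, t1.1, t2.1, t3.1, t3.2} {t1.2} {t2.2} (out.j = its outer ports)


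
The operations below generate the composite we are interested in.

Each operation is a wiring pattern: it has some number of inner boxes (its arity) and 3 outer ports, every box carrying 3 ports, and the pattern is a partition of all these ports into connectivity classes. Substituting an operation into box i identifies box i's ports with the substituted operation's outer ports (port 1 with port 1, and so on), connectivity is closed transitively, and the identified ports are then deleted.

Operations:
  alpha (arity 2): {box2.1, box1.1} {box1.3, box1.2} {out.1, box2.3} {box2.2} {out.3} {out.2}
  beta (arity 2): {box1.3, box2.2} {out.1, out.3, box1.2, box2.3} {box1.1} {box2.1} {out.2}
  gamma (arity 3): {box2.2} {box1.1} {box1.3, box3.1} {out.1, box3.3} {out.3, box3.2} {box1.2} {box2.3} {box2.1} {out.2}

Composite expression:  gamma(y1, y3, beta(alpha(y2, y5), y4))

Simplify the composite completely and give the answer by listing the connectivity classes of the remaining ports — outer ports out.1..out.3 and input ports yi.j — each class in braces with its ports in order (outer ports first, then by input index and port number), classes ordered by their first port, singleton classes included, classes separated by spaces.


Two ports join when wires chain via gamma-identified ports.
alpha over (y2, y5) gives {out.1, y5.3} {out.2} {out.3} {y2.1, y5.1} {y2.2, y2.3} {y5.2}, out.j being that stage's outer ports
beta over (y2, y5, y4) gives {out.1, out.3, y4.3} {out.2} {y2.1, y5.1} {y2.2, y2.3} {y4.1} {y4.2} {y5.2} {y5.3}, out.j being that stage's outer ports
gamma over (y1, y3, y2, y5, y4) gives {out.1, y1.3, y4.3} {out.2} {out.3} {y1.1} {y1.2} {y2.1, y5.1} {y2.2, y2.3} {y3.1} {y3.2} {y3.3} {y4.1} {y4.2} {y5.2} {y5.3}, out.j being that stage's outer ports

{out.1, y1.3, y4.3} {out.2} {out.3} {y1.1} {y1.2} {y2.1, y5.1} {y2.2, y2.3} {y3.1} {y3.2} {y3.3} {y4.1} {y4.2} {y5.2} {y5.3}


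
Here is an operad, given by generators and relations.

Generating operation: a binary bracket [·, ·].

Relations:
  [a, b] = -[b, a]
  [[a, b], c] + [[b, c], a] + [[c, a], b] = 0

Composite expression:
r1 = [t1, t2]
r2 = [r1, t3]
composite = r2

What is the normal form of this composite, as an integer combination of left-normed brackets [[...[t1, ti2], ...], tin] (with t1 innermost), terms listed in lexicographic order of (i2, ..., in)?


[[t1, t2], t3]

Antisymmetry and Jacobi reduce to t1-anchored left-normed brackets.
Composite bracket: [[t1, t2], t3]
Under [a, b] = ab - ba we get 4 signed associative words (2^2 = 4).
Collect the words opening with t1:
  sign of t1t2t3 is +1, so it contributes +[[t1, t2], t3]


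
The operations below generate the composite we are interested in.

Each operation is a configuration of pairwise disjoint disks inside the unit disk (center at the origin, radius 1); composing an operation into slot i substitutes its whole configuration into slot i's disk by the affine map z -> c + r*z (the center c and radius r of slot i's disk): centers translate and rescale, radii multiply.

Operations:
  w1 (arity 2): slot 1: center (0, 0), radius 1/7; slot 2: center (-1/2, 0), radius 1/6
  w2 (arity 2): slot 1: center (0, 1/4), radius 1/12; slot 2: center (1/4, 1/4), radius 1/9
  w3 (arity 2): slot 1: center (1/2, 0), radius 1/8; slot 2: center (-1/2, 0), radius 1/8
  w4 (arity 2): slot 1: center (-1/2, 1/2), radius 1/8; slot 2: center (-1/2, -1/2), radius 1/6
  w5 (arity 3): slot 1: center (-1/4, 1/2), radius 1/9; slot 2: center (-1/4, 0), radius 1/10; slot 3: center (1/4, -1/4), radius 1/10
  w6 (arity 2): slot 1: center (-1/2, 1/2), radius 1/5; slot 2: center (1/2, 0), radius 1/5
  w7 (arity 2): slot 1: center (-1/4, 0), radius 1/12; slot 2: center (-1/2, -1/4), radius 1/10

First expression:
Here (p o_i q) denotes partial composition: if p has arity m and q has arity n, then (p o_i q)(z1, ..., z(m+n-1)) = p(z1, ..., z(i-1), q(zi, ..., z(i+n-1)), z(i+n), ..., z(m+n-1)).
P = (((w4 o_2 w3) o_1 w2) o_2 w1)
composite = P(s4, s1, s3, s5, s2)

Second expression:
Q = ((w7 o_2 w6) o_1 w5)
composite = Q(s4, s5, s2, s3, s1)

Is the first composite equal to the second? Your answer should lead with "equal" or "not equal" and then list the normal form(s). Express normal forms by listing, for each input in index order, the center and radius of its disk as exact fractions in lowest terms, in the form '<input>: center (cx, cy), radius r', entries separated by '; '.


not equal — first s1: center (-15/32, 17/32), radius 1/504; s2: center (-7/12, -1/2), radius 1/48; s3: center (-137/288, 17/32), radius 1/432; s4: center (-1/2, 17/32), radius 1/96; s5: center (-5/12, -1/2), radius 1/48, second s1: center (-9/20, -1/4), radius 1/50; s2: center (-11/48, -1/48), radius 1/120; s3: center (-11/20, -1/5), radius 1/50; s4: center (-13/48, 1/24), radius 1/108; s5: center (-13/48, 0), radius 1/120

Normal form of the first expression: s1: center (-15/32, 17/32), radius 1/504; s2: center (-7/12, -1/2), radius 1/48; s3: center (-137/288, 17/32), radius 1/432; s4: center (-1/2, 17/32), radius 1/96; s5: center (-5/12, -1/2), radius 1/48
Normal form of the second expression: s1: center (-9/20, -1/4), radius 1/50; s2: center (-11/48, -1/48), radius 1/120; s3: center (-11/20, -1/5), radius 1/50; s4: center (-13/48, 1/24), radius 1/108; s5: center (-13/48, 0), radius 1/120
The forms do not match — not equal.


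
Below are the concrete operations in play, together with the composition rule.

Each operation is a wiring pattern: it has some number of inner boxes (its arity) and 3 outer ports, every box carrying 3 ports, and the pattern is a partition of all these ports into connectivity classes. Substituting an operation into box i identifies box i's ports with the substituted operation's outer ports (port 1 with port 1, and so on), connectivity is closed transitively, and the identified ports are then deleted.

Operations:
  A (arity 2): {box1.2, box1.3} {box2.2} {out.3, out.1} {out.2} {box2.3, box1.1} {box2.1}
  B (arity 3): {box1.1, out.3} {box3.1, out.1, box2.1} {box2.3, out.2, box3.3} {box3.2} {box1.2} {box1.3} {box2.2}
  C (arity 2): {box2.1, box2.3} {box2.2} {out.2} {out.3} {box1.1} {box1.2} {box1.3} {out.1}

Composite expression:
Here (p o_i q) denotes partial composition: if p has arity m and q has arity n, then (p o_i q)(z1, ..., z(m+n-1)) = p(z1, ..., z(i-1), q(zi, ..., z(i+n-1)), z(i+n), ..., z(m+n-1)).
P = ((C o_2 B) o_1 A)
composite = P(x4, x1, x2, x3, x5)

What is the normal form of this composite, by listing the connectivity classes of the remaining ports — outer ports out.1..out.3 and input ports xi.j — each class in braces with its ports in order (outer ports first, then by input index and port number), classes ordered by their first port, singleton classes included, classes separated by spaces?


{out.1} {out.2} {out.3} {x1.1} {x1.2} {x1.3, x4.1} {x2.1, x3.1, x5.1} {x2.2} {x2.3} {x3.2} {x3.3, x5.3} {x4.2, x4.3} {x5.2}

Connectivity passes through glued C-boundaries; trace each wire chain.
after A, the pattern on (x4, x1) reads {out.1, out.3} {out.2} {x1.1} {x1.2} {x1.3, x4.1} {x4.2, x4.3} (out.j = its outer ports)
after B, the pattern on (x2, x3, x5) reads {out.1, x3.1, x5.1} {out.2, x3.3, x5.3} {out.3, x2.1} {x2.2} {x2.3} {x3.2} {x5.2} (out.j = its outer ports)
after C, the pattern on (x4, x1, x2, x3, x5) reads {out.1} {out.2} {out.3} {x1.1} {x1.2} {x1.3, x4.1} {x2.1, x3.1, x5.1} {x2.2} {x2.3} {x3.2} {x3.3, x5.3} {x4.2, x4.3} {x5.2} (out.j = its outer ports)


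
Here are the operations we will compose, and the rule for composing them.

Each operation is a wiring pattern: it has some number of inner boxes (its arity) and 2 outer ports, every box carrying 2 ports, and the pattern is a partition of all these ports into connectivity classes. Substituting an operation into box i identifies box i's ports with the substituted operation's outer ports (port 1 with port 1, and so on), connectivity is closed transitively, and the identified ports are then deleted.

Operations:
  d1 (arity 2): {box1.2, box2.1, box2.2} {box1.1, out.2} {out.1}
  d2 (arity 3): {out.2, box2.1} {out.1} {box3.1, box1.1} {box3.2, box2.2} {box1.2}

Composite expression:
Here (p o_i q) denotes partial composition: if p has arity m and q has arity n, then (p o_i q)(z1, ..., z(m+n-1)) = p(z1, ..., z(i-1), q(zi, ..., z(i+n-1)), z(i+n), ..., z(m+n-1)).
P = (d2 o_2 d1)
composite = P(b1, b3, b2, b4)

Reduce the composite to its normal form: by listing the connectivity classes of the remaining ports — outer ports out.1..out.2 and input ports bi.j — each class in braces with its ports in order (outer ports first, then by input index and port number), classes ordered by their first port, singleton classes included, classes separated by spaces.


Two ports join when wires chain via d2-identified ports.
d1 over (b3, b2) gives {out.1} {out.2, b3.1} {b2.1, b2.2, b3.2}, out.j being that stage's outer ports
d2 over (b1, b3, b2, b4) gives {out.1} {out.2} {b1.1, b4.1} {b1.2} {b2.1, b2.2, b3.2} {b3.1, b4.2}, out.j being that stage's outer ports

{out.1} {out.2} {b1.1, b4.1} {b1.2} {b2.1, b2.2, b3.2} {b3.1, b4.2}


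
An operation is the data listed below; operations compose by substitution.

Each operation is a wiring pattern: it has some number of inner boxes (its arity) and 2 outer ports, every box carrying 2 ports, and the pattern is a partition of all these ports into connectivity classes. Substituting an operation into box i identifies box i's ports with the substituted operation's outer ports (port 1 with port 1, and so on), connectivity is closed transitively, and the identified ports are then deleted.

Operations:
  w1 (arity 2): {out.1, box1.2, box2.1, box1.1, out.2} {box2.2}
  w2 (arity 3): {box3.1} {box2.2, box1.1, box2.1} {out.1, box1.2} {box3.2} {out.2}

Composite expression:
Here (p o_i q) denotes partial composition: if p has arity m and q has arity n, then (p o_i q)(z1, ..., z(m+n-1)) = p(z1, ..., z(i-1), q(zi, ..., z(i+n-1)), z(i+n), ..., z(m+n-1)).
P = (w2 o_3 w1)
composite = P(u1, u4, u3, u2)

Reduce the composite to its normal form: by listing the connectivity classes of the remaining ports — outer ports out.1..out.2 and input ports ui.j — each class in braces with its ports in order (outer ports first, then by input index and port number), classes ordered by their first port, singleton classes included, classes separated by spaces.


{out.1, u1.2} {out.2} {u1.1, u4.1, u4.2} {u2.1, u3.1, u3.2} {u2.2}


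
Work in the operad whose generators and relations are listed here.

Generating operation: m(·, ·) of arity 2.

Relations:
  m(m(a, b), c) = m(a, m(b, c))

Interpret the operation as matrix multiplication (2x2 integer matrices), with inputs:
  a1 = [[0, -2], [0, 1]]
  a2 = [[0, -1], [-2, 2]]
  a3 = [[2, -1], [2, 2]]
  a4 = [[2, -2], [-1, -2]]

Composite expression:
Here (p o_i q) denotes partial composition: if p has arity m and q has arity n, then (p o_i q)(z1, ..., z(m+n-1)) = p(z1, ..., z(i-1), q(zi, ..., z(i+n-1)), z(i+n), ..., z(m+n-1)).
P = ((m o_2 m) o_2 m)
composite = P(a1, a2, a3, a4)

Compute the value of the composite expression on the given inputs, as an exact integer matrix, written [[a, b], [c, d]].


[[12, 24], [-6, -12]]

m(a2, a3) = [[-2, -2], [0, 6]]
m(m(a2, a3), a4) = [[-2, 8], [-6, -12]]
m(a1, m(m(a2, a3), a4)) = [[12, 24], [-6, -12]]


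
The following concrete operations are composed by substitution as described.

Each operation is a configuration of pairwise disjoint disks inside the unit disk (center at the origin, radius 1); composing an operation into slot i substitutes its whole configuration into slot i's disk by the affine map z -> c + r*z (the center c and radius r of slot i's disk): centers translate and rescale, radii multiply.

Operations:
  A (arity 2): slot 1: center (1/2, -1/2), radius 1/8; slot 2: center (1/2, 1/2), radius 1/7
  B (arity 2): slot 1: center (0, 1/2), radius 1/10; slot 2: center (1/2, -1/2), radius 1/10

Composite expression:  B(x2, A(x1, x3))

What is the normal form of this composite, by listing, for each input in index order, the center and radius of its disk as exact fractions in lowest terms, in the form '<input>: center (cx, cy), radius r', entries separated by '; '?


x1: center (11/20, -11/20), radius 1/80; x2: center (0, 1/2), radius 1/10; x3: center (11/20, -9/20), radius 1/70

Follow each x-input down from B: c' goes to c + r*c', radius to r*r'.
for x2, the 1-step affine chain lands on center (0, 1/2), radius 1/10
for x1, the 2-step affine chain lands on center (11/20, -11/20), radius 1/80
for x3, the 2-step affine chain lands on center (11/20, -9/20), radius 1/70


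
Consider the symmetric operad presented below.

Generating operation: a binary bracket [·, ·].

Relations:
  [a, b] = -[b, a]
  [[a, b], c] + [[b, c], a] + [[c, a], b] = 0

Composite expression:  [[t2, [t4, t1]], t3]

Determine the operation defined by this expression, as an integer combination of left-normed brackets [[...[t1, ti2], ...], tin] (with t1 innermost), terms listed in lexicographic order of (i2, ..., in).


[[[t1, t4], t2], t3]

Expand each bracket as ab - ba; the t1-initial words give the coefficients.
Composite bracket: [[t2, [t4, t1]], t3]
Full expansion: 8 signed words from ab - ba (2^3 = 8).
The t1-initial words carry the normal form:
  from t1t4t2t3, sign +1: term +[[[t1, t4], t2], t3]


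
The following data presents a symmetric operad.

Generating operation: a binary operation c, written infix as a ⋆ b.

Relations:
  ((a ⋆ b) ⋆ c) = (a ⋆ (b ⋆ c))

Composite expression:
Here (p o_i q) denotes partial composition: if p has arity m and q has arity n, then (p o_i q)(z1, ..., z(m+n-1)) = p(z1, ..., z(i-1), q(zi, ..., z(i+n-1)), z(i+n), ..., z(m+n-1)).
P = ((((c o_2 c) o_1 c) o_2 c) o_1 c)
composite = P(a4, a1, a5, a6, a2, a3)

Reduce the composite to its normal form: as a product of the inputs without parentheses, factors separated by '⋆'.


a4 ⋆ a1 ⋆ a5 ⋆ a6 ⋆ a2 ⋆ a3

Associativity of c dissolves the nesting; only the a-input order survives.
(a4 ⋆ a1) flattens to a4 ⋆ a1
(a5 ⋆ a6) flattens to a5 ⋆ a6
((a4 ⋆ a1) ⋆ (a5 ⋆ a6)) flattens to a4 ⋆ a1 ⋆ a5 ⋆ a6
(a2 ⋆ a3) flattens to a2 ⋆ a3
(((a4 ⋆ a1) ⋆ (a5 ⋆ a6)) ⋆ (a2 ⋆ a3)) flattens to a4 ⋆ a1 ⋆ a5 ⋆ a6 ⋆ a2 ⋆ a3


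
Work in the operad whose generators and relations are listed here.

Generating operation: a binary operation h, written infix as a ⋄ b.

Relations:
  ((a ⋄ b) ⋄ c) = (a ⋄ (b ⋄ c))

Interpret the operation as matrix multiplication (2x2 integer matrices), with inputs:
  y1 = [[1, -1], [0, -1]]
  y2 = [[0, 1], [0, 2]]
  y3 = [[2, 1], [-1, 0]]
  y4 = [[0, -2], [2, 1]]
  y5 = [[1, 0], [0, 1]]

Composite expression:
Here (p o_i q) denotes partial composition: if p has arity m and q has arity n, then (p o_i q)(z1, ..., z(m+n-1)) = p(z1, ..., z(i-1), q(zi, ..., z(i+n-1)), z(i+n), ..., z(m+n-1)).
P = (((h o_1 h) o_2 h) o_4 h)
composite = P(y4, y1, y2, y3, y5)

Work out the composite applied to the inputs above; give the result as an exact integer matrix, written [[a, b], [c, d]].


[[-4, 0], [4, 0]]

(y1 ⋄ y2) = [[0, -1], [0, -2]]
(y4 ⋄ (y1 ⋄ y2)) = [[0, 4], [0, -4]]
(y3 ⋄ y5) = [[2, 1], [-1, 0]]
((y4 ⋄ (y1 ⋄ y2)) ⋄ (y3 ⋄ y5)) = [[-4, 0], [4, 0]]


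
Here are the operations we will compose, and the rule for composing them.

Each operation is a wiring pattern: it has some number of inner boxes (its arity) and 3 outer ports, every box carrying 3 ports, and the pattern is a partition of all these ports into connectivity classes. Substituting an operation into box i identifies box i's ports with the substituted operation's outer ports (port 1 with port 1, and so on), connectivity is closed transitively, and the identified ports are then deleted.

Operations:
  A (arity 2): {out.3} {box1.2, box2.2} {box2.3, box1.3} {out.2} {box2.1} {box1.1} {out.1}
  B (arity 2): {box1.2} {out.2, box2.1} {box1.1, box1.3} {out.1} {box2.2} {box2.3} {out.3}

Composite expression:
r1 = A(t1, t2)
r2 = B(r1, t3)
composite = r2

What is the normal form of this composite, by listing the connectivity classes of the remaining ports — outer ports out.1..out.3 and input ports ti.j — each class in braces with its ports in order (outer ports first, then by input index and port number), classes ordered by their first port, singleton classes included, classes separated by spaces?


Treat the ports identified at B as solder joints: merge, then drop.
A over (t1, t2) gives {out.1} {out.2} {out.3} {t1.1} {t1.2, t2.2} {t1.3, t2.3} {t2.1}, out.j being that stage's outer ports
B over (t1, t2, t3) gives {out.1} {out.2, t3.1} {out.3} {t1.1} {t1.2, t2.2} {t1.3, t2.3} {t2.1} {t3.2} {t3.3}, out.j being that stage's outer ports

{out.1} {out.2, t3.1} {out.3} {t1.1} {t1.2, t2.2} {t1.3, t2.3} {t2.1} {t3.2} {t3.3}


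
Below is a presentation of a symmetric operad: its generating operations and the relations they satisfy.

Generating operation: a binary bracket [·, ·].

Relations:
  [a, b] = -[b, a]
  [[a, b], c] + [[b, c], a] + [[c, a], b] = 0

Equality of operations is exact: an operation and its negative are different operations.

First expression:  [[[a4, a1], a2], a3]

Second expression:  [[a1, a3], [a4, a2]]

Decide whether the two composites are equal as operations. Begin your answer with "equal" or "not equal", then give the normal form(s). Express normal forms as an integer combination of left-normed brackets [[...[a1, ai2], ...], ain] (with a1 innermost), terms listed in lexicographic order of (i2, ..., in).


not equal; the first gives -[[[a1, a4], a2], a3] and the second -[[[a1, a3], a2], a4] + [[[a1, a3], a4], a2]

The first composite normalizes to -[[[a1, a4], a2], a3]
The second composite normalizes to -[[[a1, a3], a2], a4] + [[[a1, a3], a4], a2]
Distinct normal forms: not equal.


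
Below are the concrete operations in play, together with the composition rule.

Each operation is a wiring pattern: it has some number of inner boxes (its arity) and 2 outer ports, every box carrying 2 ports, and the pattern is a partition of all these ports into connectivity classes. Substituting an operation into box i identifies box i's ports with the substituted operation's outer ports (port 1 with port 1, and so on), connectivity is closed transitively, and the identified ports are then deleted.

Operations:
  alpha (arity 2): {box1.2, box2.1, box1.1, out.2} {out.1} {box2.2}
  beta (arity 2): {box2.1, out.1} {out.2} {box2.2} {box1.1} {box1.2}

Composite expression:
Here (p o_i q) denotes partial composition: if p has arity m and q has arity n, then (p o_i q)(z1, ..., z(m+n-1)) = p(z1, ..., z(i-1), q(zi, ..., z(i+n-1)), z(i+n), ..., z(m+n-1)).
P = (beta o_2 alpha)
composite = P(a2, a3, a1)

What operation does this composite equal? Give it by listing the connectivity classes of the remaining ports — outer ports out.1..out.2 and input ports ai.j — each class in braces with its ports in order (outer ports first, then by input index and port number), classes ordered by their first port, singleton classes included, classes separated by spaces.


Substituting into beta glues patterns; closure does the rest.
through alpha, on inputs (a3, a1): {out.1} {out.2, a1.1, a3.1, a3.2} {a1.2} (out.j = stage outer ports)
through beta, on inputs (a2, a3, a1): {out.1} {out.2} {a1.1, a3.1, a3.2} {a1.2} {a2.1} {a2.2} (out.j = stage outer ports)

{out.1} {out.2} {a1.1, a3.1, a3.2} {a1.2} {a2.1} {a2.2}


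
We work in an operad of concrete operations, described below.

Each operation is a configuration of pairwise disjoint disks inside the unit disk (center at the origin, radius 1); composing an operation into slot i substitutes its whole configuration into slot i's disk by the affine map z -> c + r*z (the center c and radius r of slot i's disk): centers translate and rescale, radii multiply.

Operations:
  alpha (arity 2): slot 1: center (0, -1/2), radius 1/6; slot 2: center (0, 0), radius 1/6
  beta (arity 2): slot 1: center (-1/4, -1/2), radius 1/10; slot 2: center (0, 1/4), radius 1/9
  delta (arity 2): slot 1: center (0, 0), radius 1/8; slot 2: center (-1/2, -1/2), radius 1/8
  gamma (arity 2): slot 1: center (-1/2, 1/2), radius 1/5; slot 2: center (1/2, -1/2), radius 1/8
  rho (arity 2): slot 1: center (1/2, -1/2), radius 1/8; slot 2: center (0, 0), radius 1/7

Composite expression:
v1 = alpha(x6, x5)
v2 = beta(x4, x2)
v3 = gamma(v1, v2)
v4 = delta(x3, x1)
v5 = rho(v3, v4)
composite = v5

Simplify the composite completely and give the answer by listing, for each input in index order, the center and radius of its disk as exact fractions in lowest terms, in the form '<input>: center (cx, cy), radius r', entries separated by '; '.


x1: center (-1/14, -1/14), radius 1/56; x2: center (9/16, -143/256), radius 1/576; x3: center (0, 0), radius 1/56; x4: center (143/256, -73/128), radius 1/640; x5: center (7/16, -7/16), radius 1/240; x6: center (7/16, -9/20), radius 1/240


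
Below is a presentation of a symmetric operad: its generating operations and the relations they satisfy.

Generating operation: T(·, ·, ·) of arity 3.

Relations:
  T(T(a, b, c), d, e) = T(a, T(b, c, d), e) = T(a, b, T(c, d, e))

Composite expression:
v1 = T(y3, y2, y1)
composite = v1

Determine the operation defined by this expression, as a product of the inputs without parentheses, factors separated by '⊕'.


Every regrouping of T is equal, so read the y-inputs in written order.
T(y3, y2, y1) collapses to y3 ⊕ y2 ⊕ y1

y3 ⊕ y2 ⊕ y1


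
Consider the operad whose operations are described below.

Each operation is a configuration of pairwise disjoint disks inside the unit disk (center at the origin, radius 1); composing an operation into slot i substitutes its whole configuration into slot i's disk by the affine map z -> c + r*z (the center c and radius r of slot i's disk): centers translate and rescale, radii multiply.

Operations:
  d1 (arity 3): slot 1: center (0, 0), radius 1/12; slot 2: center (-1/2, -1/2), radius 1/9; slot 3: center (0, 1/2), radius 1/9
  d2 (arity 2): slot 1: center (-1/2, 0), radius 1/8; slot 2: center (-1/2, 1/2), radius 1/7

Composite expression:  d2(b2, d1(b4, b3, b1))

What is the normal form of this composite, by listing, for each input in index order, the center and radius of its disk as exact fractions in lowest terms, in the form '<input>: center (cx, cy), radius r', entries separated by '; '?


b1: center (-1/2, 4/7), radius 1/63; b2: center (-1/2, 0), radius 1/8; b3: center (-4/7, 3/7), radius 1/63; b4: center (-1/2, 1/2), radius 1/84

Each b-disk chains the slot maps above it in d2; radii multiply.
tracing b2 down its 1-map path: center (-1/2, 0), radius 1/8
tracing b4 down its 2-map path: center (-1/2, 1/2), radius 1/84
tracing b3 down its 2-map path: center (-4/7, 3/7), radius 1/63
tracing b1 down its 2-map path: center (-1/2, 4/7), radius 1/63


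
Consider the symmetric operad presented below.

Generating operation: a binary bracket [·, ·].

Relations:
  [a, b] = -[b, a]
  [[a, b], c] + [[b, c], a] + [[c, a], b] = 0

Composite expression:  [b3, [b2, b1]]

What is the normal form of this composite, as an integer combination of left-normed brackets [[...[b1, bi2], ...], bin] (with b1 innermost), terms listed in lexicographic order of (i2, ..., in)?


Left-normed coefficients sit on the b1-initial expansion words.
Composite bracket: [b3, [b2, b1]]
The bracket unfolds into 4 signed words via [a, b] = ab - ba (2^2 = 4).
Only words starting with b1 matter:
  b1b2b3 (sign +1) contributes +[[b1, b2], b3]

[[b1, b2], b3]


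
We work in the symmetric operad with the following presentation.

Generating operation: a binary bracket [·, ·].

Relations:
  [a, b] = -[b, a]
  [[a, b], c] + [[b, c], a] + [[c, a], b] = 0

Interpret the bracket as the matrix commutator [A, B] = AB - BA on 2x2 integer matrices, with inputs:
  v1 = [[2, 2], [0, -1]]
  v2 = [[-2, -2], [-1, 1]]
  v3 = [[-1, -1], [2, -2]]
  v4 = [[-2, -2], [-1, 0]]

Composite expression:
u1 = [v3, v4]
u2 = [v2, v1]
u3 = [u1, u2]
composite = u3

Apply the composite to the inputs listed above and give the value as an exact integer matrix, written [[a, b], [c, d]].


[[12, 16], [18, -12]]

[v3, v4] = [[5, -4], [-3, -5]]
[v2, v1] = [[2, 0], [-3, -2]]
[[v3, v4], [v2, v1]] = [[12, 16], [18, -12]]


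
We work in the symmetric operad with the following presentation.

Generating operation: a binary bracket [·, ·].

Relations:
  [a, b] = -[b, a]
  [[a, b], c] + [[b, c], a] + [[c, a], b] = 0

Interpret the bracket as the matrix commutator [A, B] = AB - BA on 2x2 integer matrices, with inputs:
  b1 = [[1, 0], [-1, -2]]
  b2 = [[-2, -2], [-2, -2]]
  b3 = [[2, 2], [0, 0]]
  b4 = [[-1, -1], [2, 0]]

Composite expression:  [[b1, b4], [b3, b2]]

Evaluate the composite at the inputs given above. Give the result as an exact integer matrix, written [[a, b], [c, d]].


[[-32, -16], [48, 32]]

[b1, b4] = [[-1, -3], [-5, 1]]
[b3, b2] = [[-4, -4], [4, 4]]
[[b1, b4], [b3, b2]] = [[-32, -16], [48, 32]]


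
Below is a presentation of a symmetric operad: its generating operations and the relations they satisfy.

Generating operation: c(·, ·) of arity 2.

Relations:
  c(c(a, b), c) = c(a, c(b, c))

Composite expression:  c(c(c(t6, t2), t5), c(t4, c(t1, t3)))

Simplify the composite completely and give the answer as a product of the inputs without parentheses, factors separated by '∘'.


t6 ∘ t2 ∘ t5 ∘ t4 ∘ t1 ∘ t3

The c-tree's shape is irrelevant; the t-reading-order decides.
c(t6, t2) flattens to t6 ∘ t2
c(c(t6, t2), t5) flattens to t6 ∘ t2 ∘ t5
c(t1, t3) flattens to t1 ∘ t3
c(t4, c(t1, t3)) flattens to t4 ∘ t1 ∘ t3
c(c(c(t6, t2), t5), c(t4, c(t1, t3))) flattens to t6 ∘ t2 ∘ t5 ∘ t4 ∘ t1 ∘ t3


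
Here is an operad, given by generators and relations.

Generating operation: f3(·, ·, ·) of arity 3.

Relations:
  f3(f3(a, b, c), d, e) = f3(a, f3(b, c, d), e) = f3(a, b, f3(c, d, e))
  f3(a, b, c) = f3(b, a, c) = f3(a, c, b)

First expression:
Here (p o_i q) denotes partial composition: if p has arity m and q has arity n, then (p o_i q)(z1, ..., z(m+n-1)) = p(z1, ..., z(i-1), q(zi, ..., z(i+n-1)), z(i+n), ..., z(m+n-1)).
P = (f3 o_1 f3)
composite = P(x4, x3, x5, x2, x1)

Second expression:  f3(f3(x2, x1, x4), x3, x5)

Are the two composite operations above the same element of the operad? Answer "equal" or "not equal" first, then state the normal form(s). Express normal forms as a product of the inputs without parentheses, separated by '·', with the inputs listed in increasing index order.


equal; the common form is x1 · x2 · x3 · x4 · x5

The first expression, normalized: x1 · x2 · x3 · x4 · x5
The second expression, normalized: x1 · x2 · x3 · x4 · x5
The forms coincide; equal.


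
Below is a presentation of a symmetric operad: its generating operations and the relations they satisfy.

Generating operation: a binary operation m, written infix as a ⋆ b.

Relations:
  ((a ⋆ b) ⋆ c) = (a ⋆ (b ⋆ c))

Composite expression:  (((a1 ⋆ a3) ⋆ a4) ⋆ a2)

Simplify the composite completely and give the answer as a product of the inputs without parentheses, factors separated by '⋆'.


Under associativity of m, the answer is the a's in reading order.
(a1 ⋆ a3) flattens to a1 ⋆ a3
((a1 ⋆ a3) ⋆ a4) flattens to a1 ⋆ a3 ⋆ a4
(((a1 ⋆ a3) ⋆ a4) ⋆ a2) flattens to a1 ⋆ a3 ⋆ a4 ⋆ a2

a1 ⋆ a3 ⋆ a4 ⋆ a2


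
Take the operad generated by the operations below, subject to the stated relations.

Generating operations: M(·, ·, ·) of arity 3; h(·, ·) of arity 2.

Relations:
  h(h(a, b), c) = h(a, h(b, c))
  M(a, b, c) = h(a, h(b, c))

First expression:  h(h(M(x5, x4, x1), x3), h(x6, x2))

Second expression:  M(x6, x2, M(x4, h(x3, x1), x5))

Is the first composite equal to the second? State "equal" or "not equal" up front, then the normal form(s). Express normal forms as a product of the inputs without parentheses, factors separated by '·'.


not equal; the first gives x5 · x4 · x1 · x3 · x6 · x2 and the second x6 · x2 · x4 · x3 · x1 · x5

The first expression reduces to x5 · x4 · x1 · x3 · x6 · x2
The second expression reduces to x6 · x2 · x4 · x3 · x1 · x5
They disagree, so not equal.


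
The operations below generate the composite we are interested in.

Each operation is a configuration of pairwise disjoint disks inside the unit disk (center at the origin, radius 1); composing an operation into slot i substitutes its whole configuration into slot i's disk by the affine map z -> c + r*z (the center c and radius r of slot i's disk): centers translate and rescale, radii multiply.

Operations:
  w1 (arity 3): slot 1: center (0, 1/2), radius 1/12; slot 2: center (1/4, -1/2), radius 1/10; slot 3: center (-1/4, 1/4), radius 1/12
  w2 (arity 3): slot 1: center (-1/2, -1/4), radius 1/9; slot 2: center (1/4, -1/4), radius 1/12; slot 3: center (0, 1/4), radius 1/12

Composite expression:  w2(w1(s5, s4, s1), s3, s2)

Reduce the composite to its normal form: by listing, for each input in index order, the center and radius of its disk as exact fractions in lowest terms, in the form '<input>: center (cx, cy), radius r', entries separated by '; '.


Follow each s-input down from w2: c' goes to c + r*c', radius to r*r'.
s5 passes through 2 substitutions, ending at center (-1/2, -7/36), radius 1/108
s4 passes through 2 substitutions, ending at center (-17/36, -11/36), radius 1/90
s1 passes through 2 substitutions, ending at center (-19/36, -2/9), radius 1/108
s3 passes through 1 substitution, ending at center (1/4, -1/4), radius 1/12
s2 passes through 1 substitution, ending at center (0, 1/4), radius 1/12

s1: center (-19/36, -2/9), radius 1/108; s2: center (0, 1/4), radius 1/12; s3: center (1/4, -1/4), radius 1/12; s4: center (-17/36, -11/36), radius 1/90; s5: center (-1/2, -7/36), radius 1/108


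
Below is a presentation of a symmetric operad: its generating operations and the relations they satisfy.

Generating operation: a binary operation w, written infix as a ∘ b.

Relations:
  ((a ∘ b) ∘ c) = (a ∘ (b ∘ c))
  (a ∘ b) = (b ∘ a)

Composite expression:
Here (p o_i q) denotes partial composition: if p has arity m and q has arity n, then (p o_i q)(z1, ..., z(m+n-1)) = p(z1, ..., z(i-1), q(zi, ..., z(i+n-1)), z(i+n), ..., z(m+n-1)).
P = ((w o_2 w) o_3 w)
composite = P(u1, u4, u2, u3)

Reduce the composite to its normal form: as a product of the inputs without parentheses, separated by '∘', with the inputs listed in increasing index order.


u1 ∘ u2 ∘ u3 ∘ u4

With w associative and commutative, the u-input set is all that matters.
(u2 ∘ u3) collapses to u2 ∘ u3
(u4 ∘ (u2 ∘ u3)) collapses to u4 ∘ u2 ∘ u3
(u1 ∘ (u4 ∘ (u2 ∘ u3))) collapses to u1 ∘ u4 ∘ u2 ∘ u3
sorting the factors by input index: u1 ∘ u2 ∘ u3 ∘ u4


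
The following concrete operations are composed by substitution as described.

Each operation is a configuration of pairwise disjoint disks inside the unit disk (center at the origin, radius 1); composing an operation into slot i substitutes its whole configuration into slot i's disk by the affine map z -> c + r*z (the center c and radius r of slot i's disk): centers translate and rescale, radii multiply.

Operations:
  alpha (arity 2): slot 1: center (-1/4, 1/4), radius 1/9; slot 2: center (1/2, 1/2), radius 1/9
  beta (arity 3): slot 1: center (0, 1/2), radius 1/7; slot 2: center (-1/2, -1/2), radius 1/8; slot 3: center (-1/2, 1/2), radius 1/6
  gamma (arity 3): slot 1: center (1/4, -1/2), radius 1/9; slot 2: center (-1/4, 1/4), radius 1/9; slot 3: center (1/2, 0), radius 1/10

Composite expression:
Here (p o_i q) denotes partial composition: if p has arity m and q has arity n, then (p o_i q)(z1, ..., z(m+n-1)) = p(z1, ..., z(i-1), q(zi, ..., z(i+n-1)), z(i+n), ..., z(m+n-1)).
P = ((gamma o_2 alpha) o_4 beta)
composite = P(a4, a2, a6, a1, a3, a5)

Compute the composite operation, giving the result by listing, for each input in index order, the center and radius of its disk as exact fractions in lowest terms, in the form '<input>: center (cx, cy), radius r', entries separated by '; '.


a1: center (1/2, 1/20), radius 1/70; a2: center (-5/18, 5/18), radius 1/81; a3: center (9/20, -1/20), radius 1/80; a4: center (1/4, -1/2), radius 1/9; a5: center (9/20, 1/20), radius 1/60; a6: center (-7/36, 11/36), radius 1/81


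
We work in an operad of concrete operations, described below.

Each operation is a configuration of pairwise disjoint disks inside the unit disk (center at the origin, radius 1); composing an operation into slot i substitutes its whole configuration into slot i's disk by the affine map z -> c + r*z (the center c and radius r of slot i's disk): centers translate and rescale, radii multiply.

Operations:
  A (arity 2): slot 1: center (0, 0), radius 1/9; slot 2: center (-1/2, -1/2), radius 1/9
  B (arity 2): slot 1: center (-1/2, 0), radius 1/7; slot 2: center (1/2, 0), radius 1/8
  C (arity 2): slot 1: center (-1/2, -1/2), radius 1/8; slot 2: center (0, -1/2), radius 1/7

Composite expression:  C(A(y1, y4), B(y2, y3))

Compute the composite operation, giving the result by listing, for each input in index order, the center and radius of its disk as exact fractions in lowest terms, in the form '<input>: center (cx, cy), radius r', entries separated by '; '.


y1: center (-1/2, -1/2), radius 1/72; y2: center (-1/14, -1/2), radius 1/49; y3: center (1/14, -1/2), radius 1/56; y4: center (-9/16, -9/16), radius 1/72

Follow each y-input down from C: c' goes to c + r*c', radius to r*r'.
y1: after 2 affine steps, its disk has center (-1/2, -1/2), radius 1/72
y4: after 2 affine steps, its disk has center (-9/16, -9/16), radius 1/72
y2: after 2 affine steps, its disk has center (-1/14, -1/2), radius 1/49
y3: after 2 affine steps, its disk has center (1/14, -1/2), radius 1/56


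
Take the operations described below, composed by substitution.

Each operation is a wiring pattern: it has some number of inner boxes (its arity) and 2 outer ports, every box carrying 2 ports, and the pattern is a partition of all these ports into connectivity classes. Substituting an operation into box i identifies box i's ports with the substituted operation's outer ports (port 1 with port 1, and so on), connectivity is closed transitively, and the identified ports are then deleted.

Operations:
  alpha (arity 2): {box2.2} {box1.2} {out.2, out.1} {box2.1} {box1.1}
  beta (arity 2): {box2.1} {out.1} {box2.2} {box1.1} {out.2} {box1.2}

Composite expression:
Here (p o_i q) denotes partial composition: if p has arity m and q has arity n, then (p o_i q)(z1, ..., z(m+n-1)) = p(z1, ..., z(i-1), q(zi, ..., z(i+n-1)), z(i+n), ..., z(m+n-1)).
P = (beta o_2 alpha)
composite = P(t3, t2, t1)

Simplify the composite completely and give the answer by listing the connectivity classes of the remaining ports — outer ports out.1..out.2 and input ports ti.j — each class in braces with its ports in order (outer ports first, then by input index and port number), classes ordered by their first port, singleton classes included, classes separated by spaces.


{out.1} {out.2} {t1.1} {t1.2} {t2.1} {t2.2} {t3.1} {t3.2}

Substituting into beta glues patterns; closure does the rest.
after alpha, the pattern on (t2, t1) reads {out.1, out.2} {t1.1} {t1.2} {t2.1} {t2.2} (out.j = its outer ports)
after beta, the pattern on (t3, t2, t1) reads {out.1} {out.2} {t1.1} {t1.2} {t2.1} {t2.2} {t3.1} {t3.2} (out.j = its outer ports)


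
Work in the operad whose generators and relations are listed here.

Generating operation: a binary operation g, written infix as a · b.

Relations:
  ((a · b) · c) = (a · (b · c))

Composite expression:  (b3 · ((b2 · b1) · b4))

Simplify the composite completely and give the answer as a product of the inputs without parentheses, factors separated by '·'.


Under associativity of g, the answer is the b's in reading order.
(b2 · b1) unparenthesizes to b2 · b1
((b2 · b1) · b4) unparenthesizes to b2 · b1 · b4
(b3 · ((b2 · b1) · b4)) unparenthesizes to b3 · b2 · b1 · b4

b3 · b2 · b1 · b4


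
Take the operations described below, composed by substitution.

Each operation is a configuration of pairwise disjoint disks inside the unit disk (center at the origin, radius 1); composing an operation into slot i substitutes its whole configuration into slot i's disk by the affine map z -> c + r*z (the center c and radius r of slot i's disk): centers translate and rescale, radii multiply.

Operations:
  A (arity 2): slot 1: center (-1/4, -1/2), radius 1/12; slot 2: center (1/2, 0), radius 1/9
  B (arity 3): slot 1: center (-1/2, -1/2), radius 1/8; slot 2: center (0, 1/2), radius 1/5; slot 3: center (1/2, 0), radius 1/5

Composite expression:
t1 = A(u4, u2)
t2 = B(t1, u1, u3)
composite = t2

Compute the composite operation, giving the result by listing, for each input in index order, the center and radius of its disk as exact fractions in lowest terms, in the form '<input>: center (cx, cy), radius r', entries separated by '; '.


u1: center (0, 1/2), radius 1/5; u2: center (-7/16, -1/2), radius 1/72; u3: center (1/2, 0), radius 1/5; u4: center (-17/32, -9/16), radius 1/96

Follow each u-input down from B: c' goes to c + r*c', radius to r*r'.
tracing u4 down its 2-map path: center (-17/32, -9/16), radius 1/96
tracing u2 down its 2-map path: center (-7/16, -1/2), radius 1/72
tracing u1 down its 1-map path: center (0, 1/2), radius 1/5
tracing u3 down its 1-map path: center (1/2, 0), radius 1/5


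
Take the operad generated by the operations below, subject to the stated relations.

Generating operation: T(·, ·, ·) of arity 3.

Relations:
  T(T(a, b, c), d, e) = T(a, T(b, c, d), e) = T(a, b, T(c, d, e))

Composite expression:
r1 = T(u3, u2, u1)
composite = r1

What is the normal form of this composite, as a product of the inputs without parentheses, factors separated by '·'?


u3 · u2 · u1

Every regrouping of T is equal, so read the u-inputs in written order.
T(u3, u2, u1) reduces to u3 · u2 · u1
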